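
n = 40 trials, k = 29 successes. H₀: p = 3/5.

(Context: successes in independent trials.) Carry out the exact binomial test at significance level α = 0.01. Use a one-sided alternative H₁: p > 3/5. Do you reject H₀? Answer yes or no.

Exact binomial: n=40, k=29, p₀=3/5=0.6000
P(X≥29) from Σ C(n,i)·p₀^i·(1−p₀)^(n−i)
p-value (one-sided, H₁ greater) = 0.07095
At α=0.01: p ≥ α → fail to reject H₀

reject H₀: no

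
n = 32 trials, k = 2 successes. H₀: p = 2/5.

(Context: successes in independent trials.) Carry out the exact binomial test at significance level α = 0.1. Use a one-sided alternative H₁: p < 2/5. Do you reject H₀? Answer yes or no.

reject H₀: yes

Exact binomial: n=32, k=2, p₀=2/5=0.4000
P(X≤2) from Σ C(n,i)·p₀^i·(1−p₀)^(n−i)
p-value (one-sided, H₁ less) = 0.00002
At α=0.1: p < α → reject H₀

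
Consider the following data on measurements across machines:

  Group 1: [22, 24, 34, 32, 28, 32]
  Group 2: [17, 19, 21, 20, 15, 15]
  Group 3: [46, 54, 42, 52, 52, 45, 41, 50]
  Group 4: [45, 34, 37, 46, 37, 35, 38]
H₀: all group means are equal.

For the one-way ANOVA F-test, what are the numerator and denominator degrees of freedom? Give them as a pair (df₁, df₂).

degrees of freedom = [3, 23]

k = 4 groups, N = 27 total
df = (k−1, N−k) = (4−1, 27−4) = (3, 23)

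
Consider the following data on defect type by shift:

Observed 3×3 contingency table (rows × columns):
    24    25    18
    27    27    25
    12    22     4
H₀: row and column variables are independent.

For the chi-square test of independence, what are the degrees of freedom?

degrees of freedom = 4

df = (r−1)(c−1) = (3−1)·(3−1) = 4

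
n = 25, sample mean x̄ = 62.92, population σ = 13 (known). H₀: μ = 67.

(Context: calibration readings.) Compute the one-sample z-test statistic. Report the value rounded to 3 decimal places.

test statistic = -1.569

SE = σ/√n = 13/√25 = 2.6000
z = (x̄−μ₀)/SE = (62.92−67)/2.6000 = -1.5692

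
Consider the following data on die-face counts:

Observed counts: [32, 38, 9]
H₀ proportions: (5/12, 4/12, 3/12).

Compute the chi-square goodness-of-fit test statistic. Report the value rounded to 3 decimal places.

test statistic = 11.046

n = 79; E_i = n·p_i = [32.92, 26.33, 19.75]
χ² = (32−32.92)²/32.92 + (38−26.33)²/26.33 + (9−19.75)²/19.75 = 11.0456
df = 2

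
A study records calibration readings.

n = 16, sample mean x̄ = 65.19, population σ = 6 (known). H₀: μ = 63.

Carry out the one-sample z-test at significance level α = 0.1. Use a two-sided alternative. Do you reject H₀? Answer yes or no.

SE = σ/√n = 6/√16 = 1.5000
z = (x̄−μ₀)/SE = (65.19−63)/1.5000 = 1.4600
p-value (two-sided) = 0.14429
At α=0.1: p ≥ α → fail to reject H₀

reject H₀: no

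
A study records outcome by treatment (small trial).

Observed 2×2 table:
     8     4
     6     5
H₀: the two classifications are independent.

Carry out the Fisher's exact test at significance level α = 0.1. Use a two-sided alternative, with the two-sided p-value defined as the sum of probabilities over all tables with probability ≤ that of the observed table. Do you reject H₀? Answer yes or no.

Margins: r₁=12, r₂=11, c₁=14, c₂=9, n=23
p_obs = C(12,8)·C(11,6)/C(23,14); sum pmf over tables with pmf ≤ p_obs
p-value (two-sided) = 0.68017
At α=0.1: p ≥ α → fail to reject H₀

reject H₀: no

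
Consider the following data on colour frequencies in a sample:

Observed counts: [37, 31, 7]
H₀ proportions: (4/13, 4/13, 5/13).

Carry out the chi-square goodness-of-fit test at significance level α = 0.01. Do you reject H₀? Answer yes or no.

n = 75; E_i = n·p_i = [23.08, 23.08, 28.85]
χ² = (37−23.08)²/23.08 + (31−23.08)²/23.08 + (7−28.85)²/28.85 = 27.6653
df = 2
p-value (upper-tail) = 0.00000
At α=0.01: p < α → reject H₀

reject H₀: yes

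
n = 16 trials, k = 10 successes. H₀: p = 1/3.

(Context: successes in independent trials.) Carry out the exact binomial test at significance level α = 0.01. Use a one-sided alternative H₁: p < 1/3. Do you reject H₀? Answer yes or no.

reject H₀: no

Exact binomial: n=16, k=10, p₀=1/3=0.3333
P(X≤10) from Σ C(n,i)·p₀^i·(1−p₀)^(n−i)
p-value (one-sided, H₁ less) = 0.99596
At α=0.01: p ≥ α → fail to reject H₀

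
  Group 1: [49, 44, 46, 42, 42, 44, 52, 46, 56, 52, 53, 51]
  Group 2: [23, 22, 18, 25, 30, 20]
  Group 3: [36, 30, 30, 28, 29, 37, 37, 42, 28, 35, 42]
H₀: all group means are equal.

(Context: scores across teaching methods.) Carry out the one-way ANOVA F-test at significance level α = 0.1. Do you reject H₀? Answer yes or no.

reject H₀: yes

Group means [48.08, 23.00, 34.00], grand mean 37.552
SSB = Σnᵢ(x̄ᵢ−x̄)² = 2740.256; SSW = ΣΣ(x−x̄ᵢ)² = 610.917
MSB = 2740.256/2 = 1370.1279; MSW = 610.917/26 = 23.4968
F = MSB/MSW = 58.3113
df = (2, 26)
p-value (upper-tail) = 0.00000
At α=0.1: p < α → reject H₀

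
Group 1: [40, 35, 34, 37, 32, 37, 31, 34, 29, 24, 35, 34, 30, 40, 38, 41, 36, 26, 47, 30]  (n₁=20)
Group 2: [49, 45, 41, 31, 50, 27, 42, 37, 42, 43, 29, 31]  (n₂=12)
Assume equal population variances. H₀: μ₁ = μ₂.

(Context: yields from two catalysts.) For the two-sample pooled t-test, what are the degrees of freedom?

degrees of freedom = 30

df = n₁ + n₂ − 2 = 20 + 12 − 2 = 30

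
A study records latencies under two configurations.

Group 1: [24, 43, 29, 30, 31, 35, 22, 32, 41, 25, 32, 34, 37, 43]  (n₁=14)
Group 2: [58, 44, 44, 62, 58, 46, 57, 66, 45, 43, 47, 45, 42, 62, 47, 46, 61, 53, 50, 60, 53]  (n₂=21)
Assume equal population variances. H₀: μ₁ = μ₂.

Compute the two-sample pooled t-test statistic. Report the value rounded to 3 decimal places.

x̄₁=32.714, s₁=6.684, n₁=14
x̄₂=51.857, s₂=7.657, n₂=21
s_p² = [13·6.684² + 20·7.657²]/33 = 53.1342
SE = √(s_p²·(1/14+1/21)) = 2.5151
t = (32.714−51.857)/2.5151 = -7.6113
df = 33

test statistic = -7.611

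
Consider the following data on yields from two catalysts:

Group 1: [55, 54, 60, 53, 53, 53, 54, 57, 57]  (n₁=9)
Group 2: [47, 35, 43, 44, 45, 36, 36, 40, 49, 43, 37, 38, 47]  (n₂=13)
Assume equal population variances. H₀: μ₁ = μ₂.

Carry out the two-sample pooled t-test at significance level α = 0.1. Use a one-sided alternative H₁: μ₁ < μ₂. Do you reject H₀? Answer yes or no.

reject H₀: no

x̄₁=55.111, s₁=2.421, n₁=9
x̄₂=41.538, s₂=4.807, n₂=13
s_p² = [8·2.421² + 12·4.807²]/20 = 16.2060
SE = √(s_p²·(1/9+1/13)) = 1.7456
t = (55.111−41.538)/1.7456 = 7.7751
df = 20
p-value (one-sided, H₁ less) = 1.00000
At α=0.1: p ≥ α → fail to reject H₀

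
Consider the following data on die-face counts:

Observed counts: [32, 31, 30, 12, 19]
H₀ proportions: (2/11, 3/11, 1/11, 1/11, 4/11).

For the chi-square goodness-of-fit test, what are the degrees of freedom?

df = k − 1 = 5 − 1 = 4

degrees of freedom = 4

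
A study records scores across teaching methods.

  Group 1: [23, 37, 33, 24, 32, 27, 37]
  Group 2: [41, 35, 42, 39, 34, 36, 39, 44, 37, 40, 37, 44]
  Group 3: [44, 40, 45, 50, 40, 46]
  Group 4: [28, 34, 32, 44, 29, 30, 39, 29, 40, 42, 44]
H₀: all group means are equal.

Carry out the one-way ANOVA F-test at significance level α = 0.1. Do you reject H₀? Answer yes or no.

reject H₀: yes

Group means [30.43, 39.00, 44.17, 35.55], grand mean 37.139
SSB = Σnᵢ(x̄ᵢ−x̄)² = 681.031; SSW = ΣΣ(x−x̄ᵢ)² = 803.275
MSB = 681.031/3 = 227.0102; MSW = 803.275/32 = 25.1023
F = MSB/MSW = 9.0434
df = (3, 32)
p-value (upper-tail) = 0.00018
At α=0.1: p < α → reject H₀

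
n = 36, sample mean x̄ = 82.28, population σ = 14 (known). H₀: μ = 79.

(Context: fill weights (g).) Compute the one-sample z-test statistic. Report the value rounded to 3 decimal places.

test statistic = 1.406

SE = σ/√n = 14/√36 = 2.3333
z = (x̄−μ₀)/SE = (82.28−79)/2.3333 = 1.4057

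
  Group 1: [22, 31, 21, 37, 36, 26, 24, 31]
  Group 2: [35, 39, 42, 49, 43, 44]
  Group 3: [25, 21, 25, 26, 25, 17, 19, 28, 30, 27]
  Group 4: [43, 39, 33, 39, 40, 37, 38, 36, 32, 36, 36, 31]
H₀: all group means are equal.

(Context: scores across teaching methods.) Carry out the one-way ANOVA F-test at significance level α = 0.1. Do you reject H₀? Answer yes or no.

Group means [28.50, 42.00, 24.30, 36.67], grand mean 32.306
SSB = Σnᵢ(x̄ᵢ−x̄)² = 1548.872; SSW = ΣΣ(x−x̄ᵢ)² = 660.767
MSB = 1548.872/3 = 516.2907; MSW = 660.767/32 = 20.6490
F = MSB/MSW = 25.0032
df = (3, 32)
p-value (upper-tail) = 0.00000
At α=0.1: p < α → reject H₀

reject H₀: yes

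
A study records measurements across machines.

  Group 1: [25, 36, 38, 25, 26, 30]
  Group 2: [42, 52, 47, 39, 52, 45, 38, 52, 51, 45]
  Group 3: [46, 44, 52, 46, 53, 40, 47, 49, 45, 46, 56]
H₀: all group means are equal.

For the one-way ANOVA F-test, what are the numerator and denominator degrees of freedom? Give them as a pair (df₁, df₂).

k = 3 groups, N = 27 total
df = (k−1, N−k) = (3−1, 27−3) = (2, 24)

degrees of freedom = [2, 24]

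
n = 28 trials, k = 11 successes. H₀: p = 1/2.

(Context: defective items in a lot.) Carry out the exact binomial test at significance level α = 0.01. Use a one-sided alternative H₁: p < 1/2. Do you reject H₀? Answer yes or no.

reject H₀: no

Exact binomial: n=28, k=11, p₀=1/2=0.5000
P(X≤11) from Σ C(n,i)·p₀^i·(1−p₀)^(n−i)
p-value (one-sided, H₁ less) = 0.17246
At α=0.01: p ≥ α → fail to reject H₀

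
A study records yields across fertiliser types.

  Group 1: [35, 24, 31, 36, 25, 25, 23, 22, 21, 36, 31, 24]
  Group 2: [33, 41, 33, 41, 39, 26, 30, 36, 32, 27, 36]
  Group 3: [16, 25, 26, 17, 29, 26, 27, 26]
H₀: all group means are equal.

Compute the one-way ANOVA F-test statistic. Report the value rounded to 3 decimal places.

test statistic = 8.859

Group means [27.75, 34.00, 24.00], grand mean 29.000
SSB = Σnᵢ(x̄ᵢ−x̄)² = 493.750; SSW = ΣΣ(x−x̄ᵢ)² = 780.250
MSB = 493.750/2 = 246.8750; MSW = 780.250/28 = 27.8661
F = MSB/MSW = 8.8593
df = (2, 28)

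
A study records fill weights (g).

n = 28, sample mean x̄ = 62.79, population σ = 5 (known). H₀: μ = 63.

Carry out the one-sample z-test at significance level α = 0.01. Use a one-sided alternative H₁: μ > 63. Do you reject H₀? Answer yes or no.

SE = σ/√n = 5/√28 = 0.9449
z = (x̄−μ₀)/SE = (62.79−63)/0.9449 = -0.2222
p-value (one-sided, H₁ greater) = 0.58794
At α=0.01: p ≥ α → fail to reject H₀

reject H₀: no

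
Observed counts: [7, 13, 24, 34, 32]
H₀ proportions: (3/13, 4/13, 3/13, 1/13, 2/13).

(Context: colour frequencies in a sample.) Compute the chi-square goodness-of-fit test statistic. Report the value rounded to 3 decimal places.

n = 110; E_i = n·p_i = [25.38, 33.85, 25.38, 8.46, 16.92]
χ² = (7−25.38)²/25.38 + (13−33.85)²/33.85 + (24−25.38)²/25.38 + (34−8.46)²/8.46 + (32−16.92)²/16.92 = 116.7417
df = 4

test statistic = 116.742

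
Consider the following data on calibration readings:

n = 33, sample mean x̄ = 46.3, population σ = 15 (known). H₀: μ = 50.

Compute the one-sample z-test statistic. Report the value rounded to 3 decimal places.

test statistic = -1.417

SE = σ/√n = 15/√33 = 2.6112
z = (x̄−μ₀)/SE = (46.3−50)/2.6112 = -1.4170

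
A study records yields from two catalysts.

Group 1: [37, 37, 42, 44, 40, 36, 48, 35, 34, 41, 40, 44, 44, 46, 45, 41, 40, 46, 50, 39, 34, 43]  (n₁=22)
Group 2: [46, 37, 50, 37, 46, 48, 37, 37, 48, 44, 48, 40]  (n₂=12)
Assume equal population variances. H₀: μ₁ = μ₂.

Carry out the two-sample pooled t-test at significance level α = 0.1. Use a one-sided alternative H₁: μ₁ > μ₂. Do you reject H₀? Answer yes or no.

reject H₀: no

x̄₁=41.182, s₁=4.500, n₁=22
x̄₂=43.167, s₂=5.184, n₂=12
s_p² = [21·4.500² + 11·5.184²]/32 = 22.5294
SE = √(s_p²·(1/22+1/12)) = 1.7034
t = (41.182−43.167)/1.7034 = -1.1652
df = 32
p-value (one-sided, H₁ greater) = 0.87373
At α=0.1: p ≥ α → fail to reject H₀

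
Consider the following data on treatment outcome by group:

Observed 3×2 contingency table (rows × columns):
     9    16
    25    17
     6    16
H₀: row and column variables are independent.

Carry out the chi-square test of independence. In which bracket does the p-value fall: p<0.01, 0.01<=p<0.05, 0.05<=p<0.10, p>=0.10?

p-value bracket: 0.01<=p<0.05

Row totals [25, 42, 22], col totals [40, 49], n=89
χ² = (9−11.24)²/11.24 + (16−13.76)²/13.76 + (25−18.88)²/18.88 + (17−23.12)²/23.12 + (6−9.89)²/9.89 + (16−12.11)²/12.11 = 7.1927
df = 2
p-value (upper-tail) = 0.02742
→ bracket: 0.01<=p<0.05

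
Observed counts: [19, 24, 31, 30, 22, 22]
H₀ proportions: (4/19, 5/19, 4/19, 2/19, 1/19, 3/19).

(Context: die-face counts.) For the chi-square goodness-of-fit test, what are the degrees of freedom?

degrees of freedom = 5

df = k − 1 = 6 − 1 = 5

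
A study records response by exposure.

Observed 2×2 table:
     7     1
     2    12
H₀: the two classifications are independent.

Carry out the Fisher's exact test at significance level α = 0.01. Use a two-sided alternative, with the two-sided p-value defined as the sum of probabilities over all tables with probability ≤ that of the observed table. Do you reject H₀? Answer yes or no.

reject H₀: yes

Margins: r₁=8, r₂=14, c₁=9, c₂=13, n=22
p_obs = C(8,7)·C(14,2)/C(22,9); sum pmf over tables with pmf ≤ p_obs
p-value (two-sided) = 0.00149
At α=0.01: p < α → reject H₀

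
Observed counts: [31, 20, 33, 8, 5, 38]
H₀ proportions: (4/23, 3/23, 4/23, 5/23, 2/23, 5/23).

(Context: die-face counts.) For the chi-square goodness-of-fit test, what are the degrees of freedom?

degrees of freedom = 5

df = k − 1 = 6 − 1 = 5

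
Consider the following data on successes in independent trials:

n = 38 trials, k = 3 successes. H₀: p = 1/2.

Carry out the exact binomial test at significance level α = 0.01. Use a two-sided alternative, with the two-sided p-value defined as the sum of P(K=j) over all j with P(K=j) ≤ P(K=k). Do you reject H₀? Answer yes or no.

reject H₀: yes

Exact binomial: n=38, k=3, p₀=1/2=0.5000
P(X=j) = C(n,j)·p₀^j·(1−p₀)^(n−j); p = Σ P(X=j) over j with P(X=j) ≤ P(X=3)
p-value (two-sided) = 0.00000
At α=0.01: p < α → reject H₀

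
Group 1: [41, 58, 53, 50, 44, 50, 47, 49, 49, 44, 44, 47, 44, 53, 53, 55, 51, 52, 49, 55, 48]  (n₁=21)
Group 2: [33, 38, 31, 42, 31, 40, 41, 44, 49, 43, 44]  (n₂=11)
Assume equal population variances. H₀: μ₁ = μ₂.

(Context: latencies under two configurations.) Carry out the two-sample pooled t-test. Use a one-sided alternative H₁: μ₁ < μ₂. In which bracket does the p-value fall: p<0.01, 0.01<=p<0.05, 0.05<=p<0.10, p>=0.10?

x̄₁=49.333, s₁=4.397, n₁=21
x̄₂=39.636, s₂=5.836, n₂=11
s_p² = [20·4.397² + 10·5.836²]/30 = 24.2404
SE = √(s_p²·(1/21+1/11)) = 1.8325
t = (49.333−39.636)/1.8325 = 5.2917
df = 30
p-value (one-sided, H₁ less) = 0.99999
→ bracket: p>=0.10

p-value bracket: p>=0.10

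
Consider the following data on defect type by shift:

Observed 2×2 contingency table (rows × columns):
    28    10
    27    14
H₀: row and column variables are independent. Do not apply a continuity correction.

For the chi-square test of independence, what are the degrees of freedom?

degrees of freedom = 1

df = (r−1)(c−1) = (2−1)·(2−1) = 1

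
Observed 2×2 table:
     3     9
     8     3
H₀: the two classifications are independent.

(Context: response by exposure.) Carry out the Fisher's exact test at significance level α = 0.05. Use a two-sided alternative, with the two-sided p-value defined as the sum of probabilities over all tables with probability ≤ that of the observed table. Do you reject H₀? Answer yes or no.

reject H₀: yes

Margins: r₁=12, r₂=11, c₁=11, c₂=12, n=23
p_obs = C(12,3)·C(11,8)/C(23,11); sum pmf over tables with pmf ≤ p_obs
p-value (two-sided) = 0.03913
At α=0.05: p < α → reject H₀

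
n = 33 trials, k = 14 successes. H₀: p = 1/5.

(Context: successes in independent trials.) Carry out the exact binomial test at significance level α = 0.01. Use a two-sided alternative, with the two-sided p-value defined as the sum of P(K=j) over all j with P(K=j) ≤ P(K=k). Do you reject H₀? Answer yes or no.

Exact binomial: n=33, k=14, p₀=1/5=0.2000
P(X=j) = C(n,j)·p₀^j·(1−p₀)^(n−j); p = Σ P(X=j) over j with P(X=j) ≤ P(X=14)
p-value (two-sided) = 0.00341
At α=0.01: p < α → reject H₀

reject H₀: yes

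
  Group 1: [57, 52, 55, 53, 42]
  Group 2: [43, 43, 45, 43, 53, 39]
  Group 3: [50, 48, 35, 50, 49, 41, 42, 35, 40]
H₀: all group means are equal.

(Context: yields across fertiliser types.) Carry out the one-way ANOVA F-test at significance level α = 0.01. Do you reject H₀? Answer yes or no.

Group means [51.80, 44.33, 43.33], grand mean 45.750
SSB = Σnᵢ(x̄ᵢ−x̄)² = 247.617; SSW = ΣΣ(x−x̄ᵢ)² = 544.133
MSB = 247.617/2 = 123.8083; MSW = 544.133/17 = 32.0078
F = MSB/MSW = 3.8681
df = (2, 17)
p-value (upper-tail) = 0.04126
At α=0.01: p ≥ α → fail to reject H₀

reject H₀: no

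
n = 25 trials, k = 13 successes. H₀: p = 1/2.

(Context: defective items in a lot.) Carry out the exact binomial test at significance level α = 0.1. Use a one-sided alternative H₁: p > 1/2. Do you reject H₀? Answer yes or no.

Exact binomial: n=25, k=13, p₀=1/2=0.5000
P(X≥13) from Σ C(n,i)·p₀^i·(1−p₀)^(n−i)
p-value (one-sided, H₁ greater) = 0.50000
At α=0.1: p ≥ α → fail to reject H₀

reject H₀: no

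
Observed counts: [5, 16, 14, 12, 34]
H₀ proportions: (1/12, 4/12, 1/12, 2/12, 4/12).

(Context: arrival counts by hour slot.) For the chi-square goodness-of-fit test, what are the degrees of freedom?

degrees of freedom = 4

df = k − 1 = 5 − 1 = 4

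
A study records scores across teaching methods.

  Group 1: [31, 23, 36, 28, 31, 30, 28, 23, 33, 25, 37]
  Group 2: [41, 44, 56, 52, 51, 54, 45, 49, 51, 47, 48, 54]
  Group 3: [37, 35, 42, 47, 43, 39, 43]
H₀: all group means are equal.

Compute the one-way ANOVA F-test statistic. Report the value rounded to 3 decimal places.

test statistic = 55.262

Group means [29.55, 49.33, 40.86], grand mean 40.100
SSB = Σnᵢ(x̄ᵢ−x̄)² = 2252.449; SSW = ΣΣ(x−x̄ᵢ)² = 550.251
MSB = 2252.449/2 = 1126.2245; MSW = 550.251/27 = 20.3797
F = MSB/MSW = 55.2622
df = (2, 27)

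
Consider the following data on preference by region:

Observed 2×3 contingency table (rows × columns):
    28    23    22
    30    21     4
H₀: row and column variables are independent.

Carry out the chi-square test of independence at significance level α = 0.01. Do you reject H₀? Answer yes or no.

Row totals [73, 55], col totals [58, 44, 26], n=128
χ² = (28−33.08)²/33.08 + (23−25.09)²/25.09 + (22−14.83)²/14.83 + (30−24.92)²/24.92 + (21−18.91)²/18.91 + (4−11.17)²/11.17 = 10.2937
df = 2
p-value (upper-tail) = 0.00582
At α=0.01: p < α → reject H₀

reject H₀: yes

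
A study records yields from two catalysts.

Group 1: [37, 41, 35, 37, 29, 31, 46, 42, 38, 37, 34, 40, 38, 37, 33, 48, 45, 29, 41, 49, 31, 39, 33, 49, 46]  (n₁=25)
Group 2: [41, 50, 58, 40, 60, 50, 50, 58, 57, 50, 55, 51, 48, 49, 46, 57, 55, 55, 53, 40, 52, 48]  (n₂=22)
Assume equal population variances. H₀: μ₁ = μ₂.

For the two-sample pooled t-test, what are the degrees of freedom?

df = n₁ + n₂ − 2 = 25 + 22 − 2 = 45

degrees of freedom = 45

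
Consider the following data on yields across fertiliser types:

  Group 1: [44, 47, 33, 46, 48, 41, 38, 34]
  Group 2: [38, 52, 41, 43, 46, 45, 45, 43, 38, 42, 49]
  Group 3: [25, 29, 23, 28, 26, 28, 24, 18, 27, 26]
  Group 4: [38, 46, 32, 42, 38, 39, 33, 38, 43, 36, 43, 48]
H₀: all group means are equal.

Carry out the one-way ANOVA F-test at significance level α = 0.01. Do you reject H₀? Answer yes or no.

reject H₀: yes

Group means [41.38, 43.82, 25.40, 39.67], grand mean 37.634
SSB = Σnᵢ(x̄ᵢ−x̄)² = 2078.934; SSW = ΣΣ(x−x̄ᵢ)² = 776.578
MSB = 2078.934/3 = 692.9781; MSW = 776.578/37 = 20.9886
F = MSB/MSW = 33.0169
df = (3, 37)
p-value (upper-tail) = 0.00000
At α=0.01: p < α → reject H₀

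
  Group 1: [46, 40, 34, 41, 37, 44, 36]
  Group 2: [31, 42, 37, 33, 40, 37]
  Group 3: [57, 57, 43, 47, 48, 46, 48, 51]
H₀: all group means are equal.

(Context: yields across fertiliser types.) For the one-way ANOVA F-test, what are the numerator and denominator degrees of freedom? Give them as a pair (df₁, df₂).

k = 3 groups, N = 21 total
df = (k−1, N−k) = (3−1, 21−3) = (2, 18)

degrees of freedom = [2, 18]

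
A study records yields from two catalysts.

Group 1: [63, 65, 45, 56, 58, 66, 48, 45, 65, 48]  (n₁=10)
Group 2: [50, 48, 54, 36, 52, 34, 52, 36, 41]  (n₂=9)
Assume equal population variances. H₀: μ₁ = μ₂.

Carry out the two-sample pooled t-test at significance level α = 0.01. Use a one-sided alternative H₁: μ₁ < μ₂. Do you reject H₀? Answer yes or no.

reject H₀: no

x̄₁=55.900, s₁=8.724, n₁=10
x̄₂=44.778, s₂=7.997, n₂=9
s_p² = [9·8.724² + 8·7.997²]/17 = 70.3797
SE = √(s_p²·(1/10+1/9)) = 3.8546
t = (55.900−44.778)/3.8546 = 2.8854
df = 17
p-value (one-sided, H₁ less) = 0.99486
At α=0.01: p ≥ α → fail to reject H₀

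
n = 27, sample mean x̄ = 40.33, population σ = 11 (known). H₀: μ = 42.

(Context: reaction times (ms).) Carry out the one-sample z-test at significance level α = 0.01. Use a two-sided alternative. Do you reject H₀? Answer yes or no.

reject H₀: no

SE = σ/√n = 11/√27 = 2.1170
z = (x̄−μ₀)/SE = (40.33−42)/2.1170 = -0.7889
p-value (two-sided) = 0.43019
At α=0.01: p ≥ α → fail to reject H₀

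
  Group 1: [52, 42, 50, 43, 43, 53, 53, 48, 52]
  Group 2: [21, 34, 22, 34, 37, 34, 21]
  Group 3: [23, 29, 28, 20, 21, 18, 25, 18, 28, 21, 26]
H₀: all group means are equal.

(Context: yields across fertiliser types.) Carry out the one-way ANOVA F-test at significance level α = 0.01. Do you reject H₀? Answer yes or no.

reject H₀: yes

Group means [48.44, 29.00, 23.36], grand mean 33.185
SSB = Σnᵢ(x̄ᵢ−x̄)² = 3279.306; SSW = ΣΣ(x−x̄ᵢ)² = 650.768
MSB = 3279.306/2 = 1639.6532; MSW = 650.768/24 = 27.1153
F = MSB/MSW = 60.4696
df = (2, 24)
p-value (upper-tail) = 0.00000
At α=0.01: p < α → reject H₀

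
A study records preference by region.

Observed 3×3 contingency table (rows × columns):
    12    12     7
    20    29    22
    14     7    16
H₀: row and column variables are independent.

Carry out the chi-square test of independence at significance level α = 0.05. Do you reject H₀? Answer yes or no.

Row totals [31, 71, 37], col totals [46, 48, 45], n=139
χ² = (12−10.26)²/10.26 + (12−10.71)²/10.71 + (7−10.04)²/10.04 + (20−23.50)²/23.50 + (29−24.52)²/24.52 + (22−22.99)²/22.99 + (14−12.24)²/12.24 + (7−12.78)²/12.78 + (16−11.98)²/11.98 = 6.9662
df = 4
p-value (upper-tail) = 0.13768
At α=0.05: p ≥ α → fail to reject H₀

reject H₀: no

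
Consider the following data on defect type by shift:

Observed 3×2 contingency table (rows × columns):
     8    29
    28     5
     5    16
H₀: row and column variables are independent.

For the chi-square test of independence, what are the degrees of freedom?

df = (r−1)(c−1) = (3−1)·(2−1) = 2

degrees of freedom = 2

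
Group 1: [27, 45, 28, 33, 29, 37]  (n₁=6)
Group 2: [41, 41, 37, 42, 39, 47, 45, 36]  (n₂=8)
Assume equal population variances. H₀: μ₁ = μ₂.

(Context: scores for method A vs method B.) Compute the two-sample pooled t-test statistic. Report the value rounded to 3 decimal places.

x̄₁=33.167, s₁=6.882, n₁=6
x̄₂=41.000, s₂=3.742, n₂=8
s_p² = [5·6.882² + 7·3.742²]/12 = 27.9028
SE = √(s_p²·(1/6+1/8)) = 2.8528
t = (33.167−41.000)/2.8528 = -2.7459
df = 12

test statistic = -2.746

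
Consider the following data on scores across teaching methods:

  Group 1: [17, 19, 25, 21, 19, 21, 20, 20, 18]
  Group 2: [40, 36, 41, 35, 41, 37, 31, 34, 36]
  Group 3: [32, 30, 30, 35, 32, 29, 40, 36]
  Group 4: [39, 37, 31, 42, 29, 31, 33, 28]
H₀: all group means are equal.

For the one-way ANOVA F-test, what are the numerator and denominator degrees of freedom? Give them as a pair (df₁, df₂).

degrees of freedom = [3, 30]

k = 4 groups, N = 34 total
df = (k−1, N−k) = (4−1, 34−4) = (3, 30)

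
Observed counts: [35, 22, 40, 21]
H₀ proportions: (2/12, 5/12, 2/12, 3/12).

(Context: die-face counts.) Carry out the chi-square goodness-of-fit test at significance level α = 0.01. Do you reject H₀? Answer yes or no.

reject H₀: yes

n = 118; E_i = n·p_i = [19.67, 49.17, 19.67, 29.50]
χ² = (35−19.67)²/19.67 + (22−49.17)²/49.17 + (40−19.67)²/19.67 + (21−29.50)²/29.50 = 50.4373
df = 3
p-value (upper-tail) = 0.00000
At α=0.01: p < α → reject H₀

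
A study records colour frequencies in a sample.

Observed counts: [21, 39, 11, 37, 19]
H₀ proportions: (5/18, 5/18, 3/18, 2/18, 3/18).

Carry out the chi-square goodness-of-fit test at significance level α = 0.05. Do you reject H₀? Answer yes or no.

n = 127; E_i = n·p_i = [35.28, 35.28, 21.17, 14.11, 21.17]
χ² = (21−35.28)²/35.28 + (39−35.28)²/35.28 + (11−21.17)²/21.17 + (37−14.11)²/14.11 + (19−21.17)²/21.17 = 48.4031
df = 4
p-value (upper-tail) = 0.00000
At α=0.05: p < α → reject H₀

reject H₀: yes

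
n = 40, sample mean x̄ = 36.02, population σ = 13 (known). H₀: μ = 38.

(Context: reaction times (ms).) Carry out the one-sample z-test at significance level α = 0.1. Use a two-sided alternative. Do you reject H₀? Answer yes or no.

reject H₀: no

SE = σ/√n = 13/√40 = 2.0555
z = (x̄−μ₀)/SE = (36.02−38)/2.0555 = -0.9633
p-value (two-sided) = 0.33541
At α=0.1: p ≥ α → fail to reject H₀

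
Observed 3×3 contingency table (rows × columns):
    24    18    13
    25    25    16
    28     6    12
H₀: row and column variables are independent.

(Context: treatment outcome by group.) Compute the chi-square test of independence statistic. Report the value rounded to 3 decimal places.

test statistic = 9.300

Row totals [55, 66, 46], col totals [77, 49, 41], n=167
χ² = (24−25.36)²/25.36 + (18−16.14)²/16.14 + (13−13.50)²/13.50 + (25−30.43)²/30.43 + (25−19.37)²/19.37 + (16−16.20)²/16.20 + (28−21.21)²/21.21 + (6−13.50)²/13.50 + (12−11.29)²/11.29 = 9.3004
df = 4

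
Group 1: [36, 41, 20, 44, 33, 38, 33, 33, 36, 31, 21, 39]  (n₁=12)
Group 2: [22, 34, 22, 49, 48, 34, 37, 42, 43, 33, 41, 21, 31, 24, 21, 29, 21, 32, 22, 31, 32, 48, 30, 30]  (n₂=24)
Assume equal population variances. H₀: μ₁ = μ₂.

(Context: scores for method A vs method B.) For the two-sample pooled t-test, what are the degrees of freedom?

degrees of freedom = 34

df = n₁ + n₂ − 2 = 12 + 24 − 2 = 34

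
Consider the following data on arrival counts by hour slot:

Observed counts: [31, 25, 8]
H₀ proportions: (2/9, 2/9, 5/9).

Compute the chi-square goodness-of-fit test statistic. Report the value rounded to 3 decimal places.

test statistic = 49.316

n = 64; E_i = n·p_i = [14.22, 14.22, 35.56]
χ² = (31−14.22)²/14.22 + (25−14.22)²/14.22 + (8−35.56)²/35.56 = 49.3156
df = 2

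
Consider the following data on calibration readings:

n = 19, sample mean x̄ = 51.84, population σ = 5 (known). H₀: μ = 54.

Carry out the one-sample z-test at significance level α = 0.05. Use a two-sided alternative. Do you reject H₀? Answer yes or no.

SE = σ/√n = 5/√19 = 1.1471
z = (x̄−μ₀)/SE = (51.84−54)/1.1471 = -1.8830
p-value (two-sided) = 0.05969
At α=0.05: p ≥ α → fail to reject H₀

reject H₀: no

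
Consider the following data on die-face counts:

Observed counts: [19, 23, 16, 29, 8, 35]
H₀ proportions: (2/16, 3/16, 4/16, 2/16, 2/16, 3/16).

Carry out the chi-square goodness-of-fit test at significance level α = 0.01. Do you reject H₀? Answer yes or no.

reject H₀: yes

n = 130; E_i = n·p_i = [16.25, 24.38, 32.50, 16.25, 16.25, 24.38]
χ² = (19−16.25)²/16.25 + (23−24.38)²/24.38 + (16−32.50)²/32.50 + (29−16.25)²/16.25 + (8−16.25)²/16.25 + (35−24.38)²/24.38 = 27.7436
df = 5
p-value (upper-tail) = 0.00004
At α=0.01: p < α → reject H₀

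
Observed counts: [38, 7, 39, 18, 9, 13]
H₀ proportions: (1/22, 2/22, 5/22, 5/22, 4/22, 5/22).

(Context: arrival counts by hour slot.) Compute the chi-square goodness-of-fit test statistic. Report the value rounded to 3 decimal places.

n = 124; E_i = n·p_i = [5.64, 11.27, 28.18, 28.18, 22.55, 28.18]
χ² = (38−5.64)²/5.64 + (7−11.27)²/11.27 + (39−28.18)²/28.18 + (18−28.18)²/28.18 + (9−22.55)²/22.55 + (13−28.18)²/28.18 = 211.5976
df = 5

test statistic = 211.598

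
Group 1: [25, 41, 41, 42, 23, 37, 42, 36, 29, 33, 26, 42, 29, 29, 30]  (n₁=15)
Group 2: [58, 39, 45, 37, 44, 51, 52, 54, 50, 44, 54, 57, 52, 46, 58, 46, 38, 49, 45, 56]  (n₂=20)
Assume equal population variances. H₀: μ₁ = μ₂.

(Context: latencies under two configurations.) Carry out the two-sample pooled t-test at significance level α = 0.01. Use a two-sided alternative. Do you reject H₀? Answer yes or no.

x̄₁=33.667, s₁=6.863, n₁=15
x̄₂=48.750, s₂=6.536, n₂=20
s_p² = [14·6.863² + 19·6.536²]/33 = 44.5783
SE = √(s_p²·(1/15+1/20)) = 2.2805
t = (33.667−48.750)/2.2805 = -6.6140
df = 33
p-value (two-sided) = 0.00000
At α=0.01: p < α → reject H₀

reject H₀: yes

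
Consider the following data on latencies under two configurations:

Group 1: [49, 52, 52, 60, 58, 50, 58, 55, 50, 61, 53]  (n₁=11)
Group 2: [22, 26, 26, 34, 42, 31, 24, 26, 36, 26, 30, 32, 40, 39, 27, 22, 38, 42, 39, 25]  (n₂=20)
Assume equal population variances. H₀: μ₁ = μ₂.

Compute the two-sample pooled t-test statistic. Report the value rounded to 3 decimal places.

test statistic = 10.050

x̄₁=54.364, s₁=4.273, n₁=11
x̄₂=31.350, s₂=6.869, n₂=20
s_p² = [10·4.273² + 19·6.869²]/29 = 37.2102
SE = √(s_p²·(1/11+1/20)) = 2.2898
t = (54.364−31.350)/2.2898 = 10.0504
df = 29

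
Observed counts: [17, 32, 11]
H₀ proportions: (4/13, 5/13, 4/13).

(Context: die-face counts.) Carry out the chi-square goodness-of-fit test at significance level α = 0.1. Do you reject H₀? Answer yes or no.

reject H₀: yes

n = 60; E_i = n·p_i = [18.46, 23.08, 18.46]
χ² = (17−18.46)²/18.46 + (32−23.08)²/23.08 + (11−18.46)²/18.46 = 6.5817
df = 2
p-value (upper-tail) = 0.03722
At α=0.1: p < α → reject H₀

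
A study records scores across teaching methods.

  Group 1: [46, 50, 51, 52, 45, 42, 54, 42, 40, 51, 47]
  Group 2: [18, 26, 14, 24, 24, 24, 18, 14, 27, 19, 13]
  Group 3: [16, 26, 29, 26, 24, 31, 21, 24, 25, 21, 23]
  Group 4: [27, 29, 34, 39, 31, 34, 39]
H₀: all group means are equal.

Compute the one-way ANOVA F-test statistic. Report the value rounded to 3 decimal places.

test statistic = 73.746

Group means [47.27, 20.09, 24.18, 33.29], grand mean 31.000
SSB = Σnᵢ(x̄ᵢ−x̄)² = 4769.844; SSW = ΣΣ(x−x̄ᵢ)² = 776.156
MSB = 4769.844/3 = 1589.9481; MSW = 776.156/36 = 21.5599
F = MSB/MSW = 73.7457
df = (3, 36)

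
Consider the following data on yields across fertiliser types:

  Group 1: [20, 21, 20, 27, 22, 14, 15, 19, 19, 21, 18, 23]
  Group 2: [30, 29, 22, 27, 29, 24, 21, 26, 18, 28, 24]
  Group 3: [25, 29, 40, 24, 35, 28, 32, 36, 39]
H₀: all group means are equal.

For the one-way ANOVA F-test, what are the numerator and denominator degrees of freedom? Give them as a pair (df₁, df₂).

k = 3 groups, N = 32 total
df = (k−1, N−k) = (3−1, 32−3) = (2, 29)

degrees of freedom = [2, 29]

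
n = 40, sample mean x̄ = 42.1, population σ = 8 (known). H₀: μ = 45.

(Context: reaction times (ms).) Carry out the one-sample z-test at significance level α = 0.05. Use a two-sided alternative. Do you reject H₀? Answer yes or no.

reject H₀: yes

SE = σ/√n = 8/√40 = 1.2649
z = (x̄−μ₀)/SE = (42.1−45)/1.2649 = -2.2927
p-value (two-sided) = 0.02187
At α=0.05: p < α → reject H₀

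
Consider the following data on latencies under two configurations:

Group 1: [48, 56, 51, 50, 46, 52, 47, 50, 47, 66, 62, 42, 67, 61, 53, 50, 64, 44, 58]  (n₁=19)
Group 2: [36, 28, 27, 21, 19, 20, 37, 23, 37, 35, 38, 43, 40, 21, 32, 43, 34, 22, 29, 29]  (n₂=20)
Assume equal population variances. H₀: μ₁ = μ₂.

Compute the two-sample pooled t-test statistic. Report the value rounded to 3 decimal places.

test statistic = 9.125

x̄₁=53.368, s₁=7.610, n₁=19
x̄₂=30.700, s₂=7.888, n₂=20
s_p² = [18·7.610² + 19·7.888²]/37 = 60.1249
SE = √(s_p²·(1/19+1/20)) = 2.4841
t = (53.368−30.700)/2.4841 = 9.1254
df = 37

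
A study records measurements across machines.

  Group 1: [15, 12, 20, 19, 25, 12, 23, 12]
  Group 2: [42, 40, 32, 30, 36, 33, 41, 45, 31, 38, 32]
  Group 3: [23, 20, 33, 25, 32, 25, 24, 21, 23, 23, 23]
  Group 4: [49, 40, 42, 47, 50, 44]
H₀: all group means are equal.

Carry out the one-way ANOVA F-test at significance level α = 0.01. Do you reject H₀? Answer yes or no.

reject H₀: yes

Group means [17.25, 36.36, 24.73, 45.33], grand mean 30.056
SSB = Σnᵢ(x̄ᵢ−x̄)² = 3462.328; SSW = ΣΣ(x−x̄ᵢ)² = 703.561
MSB = 3462.328/3 = 1154.1094; MSW = 703.561/32 = 21.9863
F = MSB/MSW = 52.4923
df = (3, 32)
p-value (upper-tail) = 0.00000
At α=0.01: p < α → reject H₀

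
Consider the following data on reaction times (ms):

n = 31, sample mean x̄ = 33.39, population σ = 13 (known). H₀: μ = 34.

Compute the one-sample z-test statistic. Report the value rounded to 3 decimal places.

SE = σ/√n = 13/√31 = 2.3349
z = (x̄−μ₀)/SE = (33.39−34)/2.3349 = -0.2613

test statistic = -0.261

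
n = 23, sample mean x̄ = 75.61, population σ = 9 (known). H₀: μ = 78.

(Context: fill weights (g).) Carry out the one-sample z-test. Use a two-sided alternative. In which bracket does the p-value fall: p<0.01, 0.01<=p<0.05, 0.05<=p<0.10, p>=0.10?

p-value bracket: p>=0.10

SE = σ/√n = 9/√23 = 1.8766
z = (x̄−μ₀)/SE = (75.61−78)/1.8766 = -1.2736
p-value (two-sided) = 0.20282
→ bracket: p>=0.10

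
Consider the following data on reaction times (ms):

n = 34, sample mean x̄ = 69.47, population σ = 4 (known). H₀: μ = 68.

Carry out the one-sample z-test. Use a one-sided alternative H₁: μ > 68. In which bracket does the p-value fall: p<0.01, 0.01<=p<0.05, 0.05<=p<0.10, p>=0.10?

p-value bracket: 0.01<=p<0.05

SE = σ/√n = 4/√34 = 0.6860
z = (x̄−μ₀)/SE = (69.47−68)/0.6860 = 2.1429
p-value (one-sided, H₁ greater) = 0.01606
→ bracket: 0.01<=p<0.05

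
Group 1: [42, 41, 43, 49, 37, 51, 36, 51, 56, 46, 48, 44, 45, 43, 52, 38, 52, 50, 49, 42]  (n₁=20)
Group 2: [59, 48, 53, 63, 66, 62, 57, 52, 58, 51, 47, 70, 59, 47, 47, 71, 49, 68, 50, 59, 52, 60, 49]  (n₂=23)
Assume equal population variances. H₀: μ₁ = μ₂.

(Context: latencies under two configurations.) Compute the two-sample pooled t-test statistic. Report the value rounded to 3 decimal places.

test statistic = -5.133

x̄₁=45.750, s₁=5.543, n₁=20
x̄₂=56.391, s₂=7.691, n₂=23
s_p² = [19·5.543² + 22·7.691²]/41 = 45.9812
SE = √(s_p²·(1/20+1/23)) = 2.0732
t = (45.750−56.391)/2.0732 = -5.1327
df = 41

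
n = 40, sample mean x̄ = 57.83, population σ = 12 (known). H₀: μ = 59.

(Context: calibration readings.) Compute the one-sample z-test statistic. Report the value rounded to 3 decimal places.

SE = σ/√n = 12/√40 = 1.8974
z = (x̄−μ₀)/SE = (57.83−59)/1.8974 = -0.6166

test statistic = -0.617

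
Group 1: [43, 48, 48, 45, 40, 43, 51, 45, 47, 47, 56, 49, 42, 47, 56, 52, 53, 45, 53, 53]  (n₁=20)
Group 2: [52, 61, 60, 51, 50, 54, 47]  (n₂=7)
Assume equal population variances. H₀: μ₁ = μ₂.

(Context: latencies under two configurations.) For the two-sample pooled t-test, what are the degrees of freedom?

df = n₁ + n₂ − 2 = 20 + 7 − 2 = 25

degrees of freedom = 25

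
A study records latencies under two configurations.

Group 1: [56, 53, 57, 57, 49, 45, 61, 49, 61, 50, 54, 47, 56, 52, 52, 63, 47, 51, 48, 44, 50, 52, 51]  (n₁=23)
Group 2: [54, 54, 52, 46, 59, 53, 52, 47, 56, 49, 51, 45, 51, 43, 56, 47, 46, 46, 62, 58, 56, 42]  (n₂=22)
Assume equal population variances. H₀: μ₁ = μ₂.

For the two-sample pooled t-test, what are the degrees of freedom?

df = n₁ + n₂ − 2 = 23 + 22 − 2 = 43

degrees of freedom = 43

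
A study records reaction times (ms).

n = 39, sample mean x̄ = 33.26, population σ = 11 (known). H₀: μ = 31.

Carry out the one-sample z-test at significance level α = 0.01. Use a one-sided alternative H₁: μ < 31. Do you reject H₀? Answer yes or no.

reject H₀: no

SE = σ/√n = 11/√39 = 1.7614
z = (x̄−μ₀)/SE = (33.26−31)/1.7614 = 1.2831
p-value (one-sided, H₁ less) = 0.90027
At α=0.01: p ≥ α → fail to reject H₀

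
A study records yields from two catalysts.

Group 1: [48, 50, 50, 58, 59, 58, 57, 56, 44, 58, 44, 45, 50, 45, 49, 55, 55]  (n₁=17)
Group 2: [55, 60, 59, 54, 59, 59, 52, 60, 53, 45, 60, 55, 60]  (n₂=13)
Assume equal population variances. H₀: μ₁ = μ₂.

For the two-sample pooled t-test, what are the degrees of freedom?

degrees of freedom = 28

df = n₁ + n₂ − 2 = 17 + 13 − 2 = 28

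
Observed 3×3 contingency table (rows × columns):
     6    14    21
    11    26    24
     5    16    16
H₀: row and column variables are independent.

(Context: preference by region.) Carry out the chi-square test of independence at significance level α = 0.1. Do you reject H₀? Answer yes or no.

reject H₀: no

Row totals [41, 61, 37], col totals [22, 56, 61], n=139
χ² = (6−6.49)²/6.49 + (14−16.52)²/16.52 + (21−17.99)²/17.99 + (11−9.65)²/9.65 + (26−24.58)²/24.58 + (24−26.77)²/26.77 + (5−5.86)²/5.86 + (16−14.91)²/14.91 + (16−16.24)²/16.24 = 1.6888
df = 4
p-value (upper-tail) = 0.79275
At α=0.1: p ≥ α → fail to reject H₀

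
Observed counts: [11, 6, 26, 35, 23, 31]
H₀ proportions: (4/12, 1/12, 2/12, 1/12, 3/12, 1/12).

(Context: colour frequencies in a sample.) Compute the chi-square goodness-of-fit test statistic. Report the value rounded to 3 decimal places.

test statistic = 119.508

n = 132; E_i = n·p_i = [44.00, 11.00, 22.00, 11.00, 33.00, 11.00]
χ² = (11−44.00)²/44.00 + (6−11.00)²/11.00 + (26−22.00)²/22.00 + (35−11.00)²/11.00 + (23−33.00)²/33.00 + (31−11.00)²/11.00 = 119.5076
df = 5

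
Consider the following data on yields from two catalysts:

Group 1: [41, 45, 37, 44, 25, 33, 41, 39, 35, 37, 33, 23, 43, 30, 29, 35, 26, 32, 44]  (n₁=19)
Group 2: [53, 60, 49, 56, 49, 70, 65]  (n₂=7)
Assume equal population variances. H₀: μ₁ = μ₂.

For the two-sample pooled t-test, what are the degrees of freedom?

degrees of freedom = 24

df = n₁ + n₂ − 2 = 19 + 7 − 2 = 24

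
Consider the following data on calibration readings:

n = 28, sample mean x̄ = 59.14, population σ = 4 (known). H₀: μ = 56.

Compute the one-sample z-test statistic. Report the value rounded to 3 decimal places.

SE = σ/√n = 4/√28 = 0.7559
z = (x̄−μ₀)/SE = (59.14−56)/0.7559 = 4.1538

test statistic = 4.154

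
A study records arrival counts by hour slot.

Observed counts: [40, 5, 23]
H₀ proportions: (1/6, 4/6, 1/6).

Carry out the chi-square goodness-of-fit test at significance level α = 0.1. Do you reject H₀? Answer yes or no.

reject H₀: yes

n = 68; E_i = n·p_i = [11.33, 45.33, 11.33]
χ² = (40−11.33)²/11.33 + (5−45.33)²/45.33 + (23−11.33)²/11.33 = 120.4044
df = 2
p-value (upper-tail) = 0.00000
At α=0.1: p < α → reject H₀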